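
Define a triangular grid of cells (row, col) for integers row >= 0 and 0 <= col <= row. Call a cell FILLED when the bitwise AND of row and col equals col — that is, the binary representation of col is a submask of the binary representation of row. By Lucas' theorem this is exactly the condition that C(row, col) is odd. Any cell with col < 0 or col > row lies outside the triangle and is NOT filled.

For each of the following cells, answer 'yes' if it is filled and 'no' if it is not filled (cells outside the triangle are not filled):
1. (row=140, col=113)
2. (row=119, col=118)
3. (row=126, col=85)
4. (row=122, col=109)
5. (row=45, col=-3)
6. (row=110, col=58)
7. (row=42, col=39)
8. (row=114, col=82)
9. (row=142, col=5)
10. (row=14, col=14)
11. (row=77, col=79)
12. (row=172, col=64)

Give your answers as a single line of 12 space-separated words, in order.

(140,113): row=0b10001100, col=0b1110001, row AND col = 0b0 = 0; 0 != 113 -> empty
(119,118): row=0b1110111, col=0b1110110, row AND col = 0b1110110 = 118; 118 == 118 -> filled
(126,85): row=0b1111110, col=0b1010101, row AND col = 0b1010100 = 84; 84 != 85 -> empty
(122,109): row=0b1111010, col=0b1101101, row AND col = 0b1101000 = 104; 104 != 109 -> empty
(45,-3): col outside [0, 45] -> not filled
(110,58): row=0b1101110, col=0b111010, row AND col = 0b101010 = 42; 42 != 58 -> empty
(42,39): row=0b101010, col=0b100111, row AND col = 0b100010 = 34; 34 != 39 -> empty
(114,82): row=0b1110010, col=0b1010010, row AND col = 0b1010010 = 82; 82 == 82 -> filled
(142,5): row=0b10001110, col=0b101, row AND col = 0b100 = 4; 4 != 5 -> empty
(14,14): row=0b1110, col=0b1110, row AND col = 0b1110 = 14; 14 == 14 -> filled
(77,79): col outside [0, 77] -> not filled
(172,64): row=0b10101100, col=0b1000000, row AND col = 0b0 = 0; 0 != 64 -> empty

Answer: no yes no no no no no yes no yes no no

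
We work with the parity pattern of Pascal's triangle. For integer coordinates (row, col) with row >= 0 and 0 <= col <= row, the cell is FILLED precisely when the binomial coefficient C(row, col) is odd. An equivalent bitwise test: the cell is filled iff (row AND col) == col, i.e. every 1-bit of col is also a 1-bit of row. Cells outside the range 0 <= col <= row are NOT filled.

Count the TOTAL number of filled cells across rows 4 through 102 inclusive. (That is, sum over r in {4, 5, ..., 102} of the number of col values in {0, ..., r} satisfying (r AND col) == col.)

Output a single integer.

r4=100 pc1: +2 =2
r5=101 pc2: +4 =6
r6=110 pc2: +4 =10
r7=111 pc3: +8 =18
r8=1000 pc1: +2 =20
r9=1001 pc2: +4 =24
r10=1010 pc2: +4 =28
r11=1011 pc3: +8 =36
r12=1100 pc2: +4 =40
r13=1101 pc3: +8 =48
r14=1110 pc3: +8 =56
r15=1111 pc4: +16 =72
r16=10000 pc1: +2 =74
r17=10001 pc2: +4 =78
r18=10010 pc2: +4 =82
r19=10011 pc3: +8 =90
r20=10100 pc2: +4 =94
r21=10101 pc3: +8 =102
r22=10110 pc3: +8 =110
r23=10111 pc4: +16 =126
r24=11000 pc2: +4 =130
r25=11001 pc3: +8 =138
r26=11010 pc3: +8 =146
r27=11011 pc4: +16 =162
r28=11100 pc3: +8 =170
r29=11101 pc4: +16 =186
r30=11110 pc4: +16 =202
r31=11111 pc5: +32 =234
r32=100000 pc1: +2 =236
r33=100001 pc2: +4 =240
r34=100010 pc2: +4 =244
r35=100011 pc3: +8 =252
r36=100100 pc2: +4 =256
r37=100101 pc3: +8 =264
r38=100110 pc3: +8 =272
r39=100111 pc4: +16 =288
r40=101000 pc2: +4 =292
r41=101001 pc3: +8 =300
r42=101010 pc3: +8 =308
r43=101011 pc4: +16 =324
r44=101100 pc3: +8 =332
r45=101101 pc4: +16 =348
r46=101110 pc4: +16 =364
r47=101111 pc5: +32 =396
r48=110000 pc2: +4 =400
r49=110001 pc3: +8 =408
r50=110010 pc3: +8 =416
r51=110011 pc4: +16 =432
r52=110100 pc3: +8 =440
r53=110101 pc4: +16 =456
r54=110110 pc4: +16 =472
r55=110111 pc5: +32 =504
r56=111000 pc3: +8 =512
r57=111001 pc4: +16 =528
r58=111010 pc4: +16 =544
r59=111011 pc5: +32 =576
r60=111100 pc4: +16 =592
r61=111101 pc5: +32 =624
r62=111110 pc5: +32 =656
r63=111111 pc6: +64 =720
r64=1000000 pc1: +2 =722
r65=1000001 pc2: +4 =726
r66=1000010 pc2: +4 =730
r67=1000011 pc3: +8 =738
r68=1000100 pc2: +4 =742
r69=1000101 pc3: +8 =750
r70=1000110 pc3: +8 =758
r71=1000111 pc4: +16 =774
r72=1001000 pc2: +4 =778
r73=1001001 pc3: +8 =786
r74=1001010 pc3: +8 =794
r75=1001011 pc4: +16 =810
r76=1001100 pc3: +8 =818
r77=1001101 pc4: +16 =834
r78=1001110 pc4: +16 =850
r79=1001111 pc5: +32 =882
r80=1010000 pc2: +4 =886
r81=1010001 pc3: +8 =894
r82=1010010 pc3: +8 =902
r83=1010011 pc4: +16 =918
r84=1010100 pc3: +8 =926
r85=1010101 pc4: +16 =942
r86=1010110 pc4: +16 =958
r87=1010111 pc5: +32 =990
r88=1011000 pc3: +8 =998
r89=1011001 pc4: +16 =1014
r90=1011010 pc4: +16 =1030
r91=1011011 pc5: +32 =1062
r92=1011100 pc4: +16 =1078
r93=1011101 pc5: +32 =1110
r94=1011110 pc5: +32 =1142
r95=1011111 pc6: +64 =1206
r96=1100000 pc2: +4 =1210
r97=1100001 pc3: +8 =1218
r98=1100010 pc3: +8 =1226
r99=1100011 pc4: +16 =1242
r100=1100100 pc3: +8 =1250
r101=1100101 pc4: +16 =1266
r102=1100110 pc4: +16 =1282

Answer: 1282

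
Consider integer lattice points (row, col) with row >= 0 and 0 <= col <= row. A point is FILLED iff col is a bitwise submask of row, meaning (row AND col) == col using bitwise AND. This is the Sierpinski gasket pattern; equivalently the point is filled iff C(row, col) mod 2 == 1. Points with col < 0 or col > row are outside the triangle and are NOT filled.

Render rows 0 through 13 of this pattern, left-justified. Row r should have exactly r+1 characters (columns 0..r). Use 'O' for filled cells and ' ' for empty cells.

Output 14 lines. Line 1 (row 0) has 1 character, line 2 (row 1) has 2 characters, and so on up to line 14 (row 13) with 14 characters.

r0=0: O
r1=1: OO
r2=10: O O
r3=11: OOOO
r4=100: O   O
r5=101: OO  OO
r6=110: O O O O
r7=111: OOOOOOOO
r8=1000: O       O
r9=1001: OO      OO
r10=1010: O O     O O
r11=1011: OOOO    OOOO
r12=1100: O   O   O   O
r13=1101: OO  OO  OO  OO

Answer: O
OO
O O
OOOO
O   O
OO  OO
O O O O
OOOOOOOO
O       O
OO      OO
O O     O O
OOOO    OOOO
O   O   O   O
OO  OO  OO  OO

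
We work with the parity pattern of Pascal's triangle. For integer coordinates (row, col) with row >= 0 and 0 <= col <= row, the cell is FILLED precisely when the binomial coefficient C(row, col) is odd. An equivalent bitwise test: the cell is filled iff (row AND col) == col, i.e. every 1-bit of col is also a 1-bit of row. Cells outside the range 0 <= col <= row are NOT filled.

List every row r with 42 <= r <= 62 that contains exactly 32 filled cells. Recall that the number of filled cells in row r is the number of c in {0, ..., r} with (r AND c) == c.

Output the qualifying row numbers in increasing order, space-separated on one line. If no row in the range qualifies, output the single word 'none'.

Answer: 47 55 59 61 62

Derivation:
Row r has 2^popcount(r) filled cells, so we need popcount(r) = log2(32) = 5.
Scan r = 42..62 and keep those with exactly 5 one-bits:
r=42=101010 popcount=3 -> skip
r=43=101011 popcount=4 -> skip
r=44=101100 popcount=3 -> skip
r=45=101101 popcount=4 -> skip
r=46=101110 popcount=4 -> skip
r=47=101111 popcount=5 -> KEEP
r=48=110000 popcount=2 -> skip
r=49=110001 popcount=3 -> skip
r=50=110010 popcount=3 -> skip
r=51=110011 popcount=4 -> skip
r=52=110100 popcount=3 -> skip
r=53=110101 popcount=4 -> skip
r=54=110110 popcount=4 -> skip
r=55=110111 popcount=5 -> KEEP
r=56=111000 popcount=3 -> skip
r=57=111001 popcount=4 -> skip
r=58=111010 popcount=4 -> skip
r=59=111011 popcount=5 -> KEEP
r=60=111100 popcount=4 -> skip
r=61=111101 popcount=5 -> KEEP
r=62=111110 popcount=5 -> KEEP
Kept rows: 47 55 59 61 62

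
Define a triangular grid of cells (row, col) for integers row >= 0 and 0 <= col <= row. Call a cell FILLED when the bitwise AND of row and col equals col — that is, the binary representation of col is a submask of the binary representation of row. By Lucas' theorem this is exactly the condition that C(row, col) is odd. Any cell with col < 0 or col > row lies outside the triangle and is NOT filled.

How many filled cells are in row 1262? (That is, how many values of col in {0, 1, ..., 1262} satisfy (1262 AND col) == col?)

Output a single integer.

1262 in binary = 10011101110
popcount(1262) = number of 1-bits in 10011101110 = 7
A col c satisfies (1262 AND c) == c iff every set bit of c is also set in 1262; each of the 7 set bits of 1262 can independently be on or off in c.
count = 2^7 = 128

Answer: 128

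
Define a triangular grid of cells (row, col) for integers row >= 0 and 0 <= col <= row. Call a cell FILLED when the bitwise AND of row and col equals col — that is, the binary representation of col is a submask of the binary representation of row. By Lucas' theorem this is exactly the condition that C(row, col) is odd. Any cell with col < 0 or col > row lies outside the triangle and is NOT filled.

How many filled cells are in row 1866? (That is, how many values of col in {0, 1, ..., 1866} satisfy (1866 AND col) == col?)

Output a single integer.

Answer: 64

Derivation:
1866 in binary = 11101001010
popcount(1866) = number of 1-bits in 11101001010 = 6
A col c satisfies (1866 AND c) == c iff every set bit of c is also set in 1866; each of the 6 set bits of 1866 can independently be on or off in c.
count = 2^6 = 64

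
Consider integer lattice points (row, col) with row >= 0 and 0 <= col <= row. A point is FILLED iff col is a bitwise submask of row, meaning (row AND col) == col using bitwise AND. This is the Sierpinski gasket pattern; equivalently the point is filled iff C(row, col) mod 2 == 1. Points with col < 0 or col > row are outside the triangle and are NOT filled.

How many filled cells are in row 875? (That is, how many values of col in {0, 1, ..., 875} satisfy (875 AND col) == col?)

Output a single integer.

Answer: 128

Derivation:
875 in binary = 1101101011
popcount(875) = number of 1-bits in 1101101011 = 7
A col c satisfies (875 AND c) == c iff every set bit of c is also set in 875; each of the 7 set bits of 875 can independently be on or off in c.
count = 2^7 = 128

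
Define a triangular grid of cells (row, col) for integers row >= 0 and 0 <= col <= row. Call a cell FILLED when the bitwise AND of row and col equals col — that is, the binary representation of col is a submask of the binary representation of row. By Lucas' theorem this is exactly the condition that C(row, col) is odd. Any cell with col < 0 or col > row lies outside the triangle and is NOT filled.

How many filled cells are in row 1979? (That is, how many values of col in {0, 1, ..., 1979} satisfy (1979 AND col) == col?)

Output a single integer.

1979 in binary = 11110111011
popcount(1979) = number of 1-bits in 11110111011 = 9
A col c satisfies (1979 AND c) == c iff every set bit of c is also set in 1979; each of the 9 set bits of 1979 can independently be on or off in c.
count = 2^9 = 512

Answer: 512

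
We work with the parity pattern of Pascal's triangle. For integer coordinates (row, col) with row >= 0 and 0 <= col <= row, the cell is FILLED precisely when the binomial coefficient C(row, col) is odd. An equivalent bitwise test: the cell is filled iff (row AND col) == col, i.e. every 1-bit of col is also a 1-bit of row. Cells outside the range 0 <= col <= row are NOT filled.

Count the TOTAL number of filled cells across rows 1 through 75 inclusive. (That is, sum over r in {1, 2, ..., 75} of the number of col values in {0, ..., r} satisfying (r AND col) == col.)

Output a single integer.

r1=1 pc1: +2 =2
r2=10 pc1: +2 =4
r3=11 pc2: +4 =8
r4=100 pc1: +2 =10
r5=101 pc2: +4 =14
r6=110 pc2: +4 =18
r7=111 pc3: +8 =26
r8=1000 pc1: +2 =28
r9=1001 pc2: +4 =32
r10=1010 pc2: +4 =36
r11=1011 pc3: +8 =44
r12=1100 pc2: +4 =48
r13=1101 pc3: +8 =56
r14=1110 pc3: +8 =64
r15=1111 pc4: +16 =80
r16=10000 pc1: +2 =82
r17=10001 pc2: +4 =86
r18=10010 pc2: +4 =90
r19=10011 pc3: +8 =98
r20=10100 pc2: +4 =102
r21=10101 pc3: +8 =110
r22=10110 pc3: +8 =118
r23=10111 pc4: +16 =134
r24=11000 pc2: +4 =138
r25=11001 pc3: +8 =146
r26=11010 pc3: +8 =154
r27=11011 pc4: +16 =170
r28=11100 pc3: +8 =178
r29=11101 pc4: +16 =194
r30=11110 pc4: +16 =210
r31=11111 pc5: +32 =242
r32=100000 pc1: +2 =244
r33=100001 pc2: +4 =248
r34=100010 pc2: +4 =252
r35=100011 pc3: +8 =260
r36=100100 pc2: +4 =264
r37=100101 pc3: +8 =272
r38=100110 pc3: +8 =280
r39=100111 pc4: +16 =296
r40=101000 pc2: +4 =300
r41=101001 pc3: +8 =308
r42=101010 pc3: +8 =316
r43=101011 pc4: +16 =332
r44=101100 pc3: +8 =340
r45=101101 pc4: +16 =356
r46=101110 pc4: +16 =372
r47=101111 pc5: +32 =404
r48=110000 pc2: +4 =408
r49=110001 pc3: +8 =416
r50=110010 pc3: +8 =424
r51=110011 pc4: +16 =440
r52=110100 pc3: +8 =448
r53=110101 pc4: +16 =464
r54=110110 pc4: +16 =480
r55=110111 pc5: +32 =512
r56=111000 pc3: +8 =520
r57=111001 pc4: +16 =536
r58=111010 pc4: +16 =552
r59=111011 pc5: +32 =584
r60=111100 pc4: +16 =600
r61=111101 pc5: +32 =632
r62=111110 pc5: +32 =664
r63=111111 pc6: +64 =728
r64=1000000 pc1: +2 =730
r65=1000001 pc2: +4 =734
r66=1000010 pc2: +4 =738
r67=1000011 pc3: +8 =746
r68=1000100 pc2: +4 =750
r69=1000101 pc3: +8 =758
r70=1000110 pc3: +8 =766
r71=1000111 pc4: +16 =782
r72=1001000 pc2: +4 =786
r73=1001001 pc3: +8 =794
r74=1001010 pc3: +8 =802
r75=1001011 pc4: +16 =818

Answer: 818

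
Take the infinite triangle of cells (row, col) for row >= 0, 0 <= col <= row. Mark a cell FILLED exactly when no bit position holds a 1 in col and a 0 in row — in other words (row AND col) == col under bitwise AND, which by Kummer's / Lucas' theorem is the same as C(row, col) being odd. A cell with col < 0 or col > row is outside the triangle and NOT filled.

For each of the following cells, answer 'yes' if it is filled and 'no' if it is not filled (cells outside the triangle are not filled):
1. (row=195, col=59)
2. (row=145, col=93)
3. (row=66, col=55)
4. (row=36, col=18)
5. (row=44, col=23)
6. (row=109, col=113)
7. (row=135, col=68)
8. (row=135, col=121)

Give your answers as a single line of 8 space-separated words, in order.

Answer: no no no no no no no no

Derivation:
(195,59): row=0b11000011, col=0b111011, row AND col = 0b11 = 3; 3 != 59 -> empty
(145,93): row=0b10010001, col=0b1011101, row AND col = 0b10001 = 17; 17 != 93 -> empty
(66,55): row=0b1000010, col=0b110111, row AND col = 0b10 = 2; 2 != 55 -> empty
(36,18): row=0b100100, col=0b10010, row AND col = 0b0 = 0; 0 != 18 -> empty
(44,23): row=0b101100, col=0b10111, row AND col = 0b100 = 4; 4 != 23 -> empty
(109,113): col outside [0, 109] -> not filled
(135,68): row=0b10000111, col=0b1000100, row AND col = 0b100 = 4; 4 != 68 -> empty
(135,121): row=0b10000111, col=0b1111001, row AND col = 0b1 = 1; 1 != 121 -> empty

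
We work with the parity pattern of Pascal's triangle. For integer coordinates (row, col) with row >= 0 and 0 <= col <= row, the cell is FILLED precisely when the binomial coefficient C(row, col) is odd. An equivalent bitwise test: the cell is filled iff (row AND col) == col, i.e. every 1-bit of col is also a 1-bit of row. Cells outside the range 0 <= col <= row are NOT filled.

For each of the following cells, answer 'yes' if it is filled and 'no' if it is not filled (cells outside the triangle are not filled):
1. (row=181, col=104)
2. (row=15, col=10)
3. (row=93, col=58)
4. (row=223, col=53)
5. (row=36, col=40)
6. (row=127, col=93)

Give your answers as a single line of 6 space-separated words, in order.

Answer: no yes no no no yes

Derivation:
(181,104): row=0b10110101, col=0b1101000, row AND col = 0b100000 = 32; 32 != 104 -> empty
(15,10): row=0b1111, col=0b1010, row AND col = 0b1010 = 10; 10 == 10 -> filled
(93,58): row=0b1011101, col=0b111010, row AND col = 0b11000 = 24; 24 != 58 -> empty
(223,53): row=0b11011111, col=0b110101, row AND col = 0b10101 = 21; 21 != 53 -> empty
(36,40): col outside [0, 36] -> not filled
(127,93): row=0b1111111, col=0b1011101, row AND col = 0b1011101 = 93; 93 == 93 -> filled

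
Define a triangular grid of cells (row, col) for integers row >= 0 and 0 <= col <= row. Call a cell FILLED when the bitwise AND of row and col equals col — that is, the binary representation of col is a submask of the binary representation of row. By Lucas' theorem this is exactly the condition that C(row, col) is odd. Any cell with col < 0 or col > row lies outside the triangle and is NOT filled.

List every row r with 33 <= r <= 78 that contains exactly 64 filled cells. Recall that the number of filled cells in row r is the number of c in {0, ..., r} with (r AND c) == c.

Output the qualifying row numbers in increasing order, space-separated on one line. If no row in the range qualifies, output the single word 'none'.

Row r has 2^popcount(r) filled cells, so we need popcount(r) = log2(64) = 6.
Scan r = 33..78 and keep those with exactly 6 one-bits:
r=33=100001 popcount=2 -> skip
r=34=100010 popcount=2 -> skip
r=35=100011 popcount=3 -> skip
r=36=100100 popcount=2 -> skip
r=37=100101 popcount=3 -> skip
r=38=100110 popcount=3 -> skip
r=39=100111 popcount=4 -> skip
r=40=101000 popcount=2 -> skip
r=41=101001 popcount=3 -> skip
r=42=101010 popcount=3 -> skip
r=43=101011 popcount=4 -> skip
r=44=101100 popcount=3 -> skip
r=45=101101 popcount=4 -> skip
r=46=101110 popcount=4 -> skip
r=47=101111 popcount=5 -> skip
r=48=110000 popcount=2 -> skip
r=49=110001 popcount=3 -> skip
r=50=110010 popcount=3 -> skip
r=51=110011 popcount=4 -> skip
r=52=110100 popcount=3 -> skip
r=53=110101 popcount=4 -> skip
r=54=110110 popcount=4 -> skip
r=55=110111 popcount=5 -> skip
r=56=111000 popcount=3 -> skip
r=57=111001 popcount=4 -> skip
r=58=111010 popcount=4 -> skip
r=59=111011 popcount=5 -> skip
r=60=111100 popcount=4 -> skip
r=61=111101 popcount=5 -> skip
r=62=111110 popcount=5 -> skip
r=63=111111 popcount=6 -> KEEP
r=64=1000000 popcount=1 -> skip
r=65=1000001 popcount=2 -> skip
r=66=1000010 popcount=2 -> skip
r=67=1000011 popcount=3 -> skip
r=68=1000100 popcount=2 -> skip
r=69=1000101 popcount=3 -> skip
r=70=1000110 popcount=3 -> skip
r=71=1000111 popcount=4 -> skip
r=72=1001000 popcount=2 -> skip
r=73=1001001 popcount=3 -> skip
r=74=1001010 popcount=3 -> skip
r=75=1001011 popcount=4 -> skip
r=76=1001100 popcount=3 -> skip
r=77=1001101 popcount=4 -> skip
r=78=1001110 popcount=4 -> skip
Kept rows: 63

Answer: 63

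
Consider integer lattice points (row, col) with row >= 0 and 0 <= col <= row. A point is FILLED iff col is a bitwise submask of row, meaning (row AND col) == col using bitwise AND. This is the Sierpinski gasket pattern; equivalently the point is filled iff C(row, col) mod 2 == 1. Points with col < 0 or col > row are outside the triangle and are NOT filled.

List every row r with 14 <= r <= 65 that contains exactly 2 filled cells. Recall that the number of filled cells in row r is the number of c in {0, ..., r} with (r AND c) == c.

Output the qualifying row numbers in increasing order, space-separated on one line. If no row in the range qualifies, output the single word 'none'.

Answer: 16 32 64

Derivation:
Row r has 2^popcount(r) filled cells, so we need popcount(r) = log2(2) = 1.
Scan r = 14..65 and keep those with exactly 1 one-bits:
r=14=1110 popcount=3 -> skip
r=15=1111 popcount=4 -> skip
r=16=10000 popcount=1 -> KEEP
r=17=10001 popcount=2 -> skip
r=18=10010 popcount=2 -> skip
r=19=10011 popcount=3 -> skip
r=20=10100 popcount=2 -> skip
r=21=10101 popcount=3 -> skip
r=22=10110 popcount=3 -> skip
r=23=10111 popcount=4 -> skip
r=24=11000 popcount=2 -> skip
r=25=11001 popcount=3 -> skip
r=26=11010 popcount=3 -> skip
r=27=11011 popcount=4 -> skip
r=28=11100 popcount=3 -> skip
r=29=11101 popcount=4 -> skip
r=30=11110 popcount=4 -> skip
r=31=11111 popcount=5 -> skip
r=32=100000 popcount=1 -> KEEP
r=33=100001 popcount=2 -> skip
r=34=100010 popcount=2 -> skip
r=35=100011 popcount=3 -> skip
r=36=100100 popcount=2 -> skip
r=37=100101 popcount=3 -> skip
r=38=100110 popcount=3 -> skip
r=39=100111 popcount=4 -> skip
r=40=101000 popcount=2 -> skip
r=41=101001 popcount=3 -> skip
r=42=101010 popcount=3 -> skip
r=43=101011 popcount=4 -> skip
r=44=101100 popcount=3 -> skip
r=45=101101 popcount=4 -> skip
r=46=101110 popcount=4 -> skip
r=47=101111 popcount=5 -> skip
r=48=110000 popcount=2 -> skip
r=49=110001 popcount=3 -> skip
r=50=110010 popcount=3 -> skip
r=51=110011 popcount=4 -> skip
r=52=110100 popcount=3 -> skip
r=53=110101 popcount=4 -> skip
r=54=110110 popcount=4 -> skip
r=55=110111 popcount=5 -> skip
r=56=111000 popcount=3 -> skip
r=57=111001 popcount=4 -> skip
r=58=111010 popcount=4 -> skip
r=59=111011 popcount=5 -> skip
r=60=111100 popcount=4 -> skip
r=61=111101 popcount=5 -> skip
r=62=111110 popcount=5 -> skip
r=63=111111 popcount=6 -> skip
r=64=1000000 popcount=1 -> KEEP
r=65=1000001 popcount=2 -> skip
Kept rows: 16 32 64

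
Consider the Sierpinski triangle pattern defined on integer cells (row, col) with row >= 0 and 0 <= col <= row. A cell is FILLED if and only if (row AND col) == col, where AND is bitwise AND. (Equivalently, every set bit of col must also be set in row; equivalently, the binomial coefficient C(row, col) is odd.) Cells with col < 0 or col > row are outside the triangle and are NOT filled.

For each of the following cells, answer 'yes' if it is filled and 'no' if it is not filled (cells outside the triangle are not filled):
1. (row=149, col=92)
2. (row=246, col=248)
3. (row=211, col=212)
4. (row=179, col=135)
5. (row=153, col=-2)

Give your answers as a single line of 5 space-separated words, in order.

(149,92): row=0b10010101, col=0b1011100, row AND col = 0b10100 = 20; 20 != 92 -> empty
(246,248): col outside [0, 246] -> not filled
(211,212): col outside [0, 211] -> not filled
(179,135): row=0b10110011, col=0b10000111, row AND col = 0b10000011 = 131; 131 != 135 -> empty
(153,-2): col outside [0, 153] -> not filled

Answer: no no no no no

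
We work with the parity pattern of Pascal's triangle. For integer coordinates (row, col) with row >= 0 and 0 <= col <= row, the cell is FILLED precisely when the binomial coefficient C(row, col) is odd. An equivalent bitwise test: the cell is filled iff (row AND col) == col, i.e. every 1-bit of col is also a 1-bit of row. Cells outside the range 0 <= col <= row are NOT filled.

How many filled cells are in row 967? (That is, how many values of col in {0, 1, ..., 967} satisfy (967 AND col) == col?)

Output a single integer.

967 in binary = 1111000111
popcount(967) = number of 1-bits in 1111000111 = 7
A col c satisfies (967 AND c) == c iff every set bit of c is also set in 967; each of the 7 set bits of 967 can independently be on or off in c.
count = 2^7 = 128

Answer: 128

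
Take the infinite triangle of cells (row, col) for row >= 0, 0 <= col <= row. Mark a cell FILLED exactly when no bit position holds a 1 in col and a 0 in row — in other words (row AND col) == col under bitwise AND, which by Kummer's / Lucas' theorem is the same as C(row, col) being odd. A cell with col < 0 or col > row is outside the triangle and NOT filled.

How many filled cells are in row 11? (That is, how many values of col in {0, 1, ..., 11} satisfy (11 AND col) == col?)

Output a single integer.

11 in binary = 1011
popcount(11) = number of 1-bits in 1011 = 3
A col c satisfies (11 AND c) == c iff every set bit of c is also set in 11; each of the 3 set bits of 11 can independently be on or off in c.
count = 2^3 = 8

Answer: 8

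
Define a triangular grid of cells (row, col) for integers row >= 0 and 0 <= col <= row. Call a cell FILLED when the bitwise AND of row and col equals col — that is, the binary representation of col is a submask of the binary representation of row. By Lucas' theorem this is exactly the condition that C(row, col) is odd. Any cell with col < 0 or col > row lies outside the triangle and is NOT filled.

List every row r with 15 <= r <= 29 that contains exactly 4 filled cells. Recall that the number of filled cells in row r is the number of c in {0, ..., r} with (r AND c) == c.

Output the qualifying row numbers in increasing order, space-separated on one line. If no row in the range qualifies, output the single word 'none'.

Answer: 17 18 20 24

Derivation:
Row r has 2^popcount(r) filled cells, so we need popcount(r) = log2(4) = 2.
Scan r = 15..29 and keep those with exactly 2 one-bits:
r=15=1111 popcount=4 -> skip
r=16=10000 popcount=1 -> skip
r=17=10001 popcount=2 -> KEEP
r=18=10010 popcount=2 -> KEEP
r=19=10011 popcount=3 -> skip
r=20=10100 popcount=2 -> KEEP
r=21=10101 popcount=3 -> skip
r=22=10110 popcount=3 -> skip
r=23=10111 popcount=4 -> skip
r=24=11000 popcount=2 -> KEEP
r=25=11001 popcount=3 -> skip
r=26=11010 popcount=3 -> skip
r=27=11011 popcount=4 -> skip
r=28=11100 popcount=3 -> skip
r=29=11101 popcount=4 -> skip
Kept rows: 17 18 20 24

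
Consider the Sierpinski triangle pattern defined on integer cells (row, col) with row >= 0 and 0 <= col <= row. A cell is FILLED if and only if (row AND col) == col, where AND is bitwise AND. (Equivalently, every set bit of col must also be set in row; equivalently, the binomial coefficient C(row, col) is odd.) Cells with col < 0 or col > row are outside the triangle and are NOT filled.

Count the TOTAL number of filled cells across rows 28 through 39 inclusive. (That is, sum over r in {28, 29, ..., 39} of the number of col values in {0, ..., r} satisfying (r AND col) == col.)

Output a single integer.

r28=11100 pc3: +8 =8
r29=11101 pc4: +16 =24
r30=11110 pc4: +16 =40
r31=11111 pc5: +32 =72
r32=100000 pc1: +2 =74
r33=100001 pc2: +4 =78
r34=100010 pc2: +4 =82
r35=100011 pc3: +8 =90
r36=100100 pc2: +4 =94
r37=100101 pc3: +8 =102
r38=100110 pc3: +8 =110
r39=100111 pc4: +16 =126

Answer: 126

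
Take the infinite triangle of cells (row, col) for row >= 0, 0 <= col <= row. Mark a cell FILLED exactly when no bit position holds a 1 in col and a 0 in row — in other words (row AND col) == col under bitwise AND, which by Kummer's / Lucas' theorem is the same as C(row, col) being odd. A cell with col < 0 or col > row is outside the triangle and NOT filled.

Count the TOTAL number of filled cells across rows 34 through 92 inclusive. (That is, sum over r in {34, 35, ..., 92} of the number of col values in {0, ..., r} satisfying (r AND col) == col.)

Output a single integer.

Answer: 838

Derivation:
r34=100010 pc2: +4 =4
r35=100011 pc3: +8 =12
r36=100100 pc2: +4 =16
r37=100101 pc3: +8 =24
r38=100110 pc3: +8 =32
r39=100111 pc4: +16 =48
r40=101000 pc2: +4 =52
r41=101001 pc3: +8 =60
r42=101010 pc3: +8 =68
r43=101011 pc4: +16 =84
r44=101100 pc3: +8 =92
r45=101101 pc4: +16 =108
r46=101110 pc4: +16 =124
r47=101111 pc5: +32 =156
r48=110000 pc2: +4 =160
r49=110001 pc3: +8 =168
r50=110010 pc3: +8 =176
r51=110011 pc4: +16 =192
r52=110100 pc3: +8 =200
r53=110101 pc4: +16 =216
r54=110110 pc4: +16 =232
r55=110111 pc5: +32 =264
r56=111000 pc3: +8 =272
r57=111001 pc4: +16 =288
r58=111010 pc4: +16 =304
r59=111011 pc5: +32 =336
r60=111100 pc4: +16 =352
r61=111101 pc5: +32 =384
r62=111110 pc5: +32 =416
r63=111111 pc6: +64 =480
r64=1000000 pc1: +2 =482
r65=1000001 pc2: +4 =486
r66=1000010 pc2: +4 =490
r67=1000011 pc3: +8 =498
r68=1000100 pc2: +4 =502
r69=1000101 pc3: +8 =510
r70=1000110 pc3: +8 =518
r71=1000111 pc4: +16 =534
r72=1001000 pc2: +4 =538
r73=1001001 pc3: +8 =546
r74=1001010 pc3: +8 =554
r75=1001011 pc4: +16 =570
r76=1001100 pc3: +8 =578
r77=1001101 pc4: +16 =594
r78=1001110 pc4: +16 =610
r79=1001111 pc5: +32 =642
r80=1010000 pc2: +4 =646
r81=1010001 pc3: +8 =654
r82=1010010 pc3: +8 =662
r83=1010011 pc4: +16 =678
r84=1010100 pc3: +8 =686
r85=1010101 pc4: +16 =702
r86=1010110 pc4: +16 =718
r87=1010111 pc5: +32 =750
r88=1011000 pc3: +8 =758
r89=1011001 pc4: +16 =774
r90=1011010 pc4: +16 =790
r91=1011011 pc5: +32 =822
r92=1011100 pc4: +16 =838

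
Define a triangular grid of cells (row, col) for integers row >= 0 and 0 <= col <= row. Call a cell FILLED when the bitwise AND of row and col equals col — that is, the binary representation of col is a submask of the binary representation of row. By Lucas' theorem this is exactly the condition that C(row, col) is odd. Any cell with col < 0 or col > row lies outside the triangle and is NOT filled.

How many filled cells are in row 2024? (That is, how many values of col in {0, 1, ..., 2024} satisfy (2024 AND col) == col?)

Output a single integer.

Answer: 128

Derivation:
2024 in binary = 11111101000
popcount(2024) = number of 1-bits in 11111101000 = 7
A col c satisfies (2024 AND c) == c iff every set bit of c is also set in 2024; each of the 7 set bits of 2024 can independently be on or off in c.
count = 2^7 = 128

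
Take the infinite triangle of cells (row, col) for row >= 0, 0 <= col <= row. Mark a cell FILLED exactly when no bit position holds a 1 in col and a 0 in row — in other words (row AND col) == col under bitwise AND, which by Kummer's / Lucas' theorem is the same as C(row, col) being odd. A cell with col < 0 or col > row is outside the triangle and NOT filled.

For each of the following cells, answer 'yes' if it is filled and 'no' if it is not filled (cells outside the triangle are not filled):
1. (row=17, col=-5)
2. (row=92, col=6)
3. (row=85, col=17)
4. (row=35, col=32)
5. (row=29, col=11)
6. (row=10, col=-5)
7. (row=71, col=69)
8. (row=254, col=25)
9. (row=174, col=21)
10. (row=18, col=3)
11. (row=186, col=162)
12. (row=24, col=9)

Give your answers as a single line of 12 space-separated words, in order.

Answer: no no yes yes no no yes no no no yes no

Derivation:
(17,-5): col outside [0, 17] -> not filled
(92,6): row=0b1011100, col=0b110, row AND col = 0b100 = 4; 4 != 6 -> empty
(85,17): row=0b1010101, col=0b10001, row AND col = 0b10001 = 17; 17 == 17 -> filled
(35,32): row=0b100011, col=0b100000, row AND col = 0b100000 = 32; 32 == 32 -> filled
(29,11): row=0b11101, col=0b1011, row AND col = 0b1001 = 9; 9 != 11 -> empty
(10,-5): col outside [0, 10] -> not filled
(71,69): row=0b1000111, col=0b1000101, row AND col = 0b1000101 = 69; 69 == 69 -> filled
(254,25): row=0b11111110, col=0b11001, row AND col = 0b11000 = 24; 24 != 25 -> empty
(174,21): row=0b10101110, col=0b10101, row AND col = 0b100 = 4; 4 != 21 -> empty
(18,3): row=0b10010, col=0b11, row AND col = 0b10 = 2; 2 != 3 -> empty
(186,162): row=0b10111010, col=0b10100010, row AND col = 0b10100010 = 162; 162 == 162 -> filled
(24,9): row=0b11000, col=0b1001, row AND col = 0b1000 = 8; 8 != 9 -> empty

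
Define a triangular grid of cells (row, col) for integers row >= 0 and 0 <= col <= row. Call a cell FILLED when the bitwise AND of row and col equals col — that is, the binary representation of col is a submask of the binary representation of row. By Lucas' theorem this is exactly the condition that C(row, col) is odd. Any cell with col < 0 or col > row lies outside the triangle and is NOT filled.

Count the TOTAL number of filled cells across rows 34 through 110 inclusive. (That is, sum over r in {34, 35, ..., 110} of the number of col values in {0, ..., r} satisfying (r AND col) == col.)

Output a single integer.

r34=100010 pc2: +4 =4
r35=100011 pc3: +8 =12
r36=100100 pc2: +4 =16
r37=100101 pc3: +8 =24
r38=100110 pc3: +8 =32
r39=100111 pc4: +16 =48
r40=101000 pc2: +4 =52
r41=101001 pc3: +8 =60
r42=101010 pc3: +8 =68
r43=101011 pc4: +16 =84
r44=101100 pc3: +8 =92
r45=101101 pc4: +16 =108
r46=101110 pc4: +16 =124
r47=101111 pc5: +32 =156
r48=110000 pc2: +4 =160
r49=110001 pc3: +8 =168
r50=110010 pc3: +8 =176
r51=110011 pc4: +16 =192
r52=110100 pc3: +8 =200
r53=110101 pc4: +16 =216
r54=110110 pc4: +16 =232
r55=110111 pc5: +32 =264
r56=111000 pc3: +8 =272
r57=111001 pc4: +16 =288
r58=111010 pc4: +16 =304
r59=111011 pc5: +32 =336
r60=111100 pc4: +16 =352
r61=111101 pc5: +32 =384
r62=111110 pc5: +32 =416
r63=111111 pc6: +64 =480
r64=1000000 pc1: +2 =482
r65=1000001 pc2: +4 =486
r66=1000010 pc2: +4 =490
r67=1000011 pc3: +8 =498
r68=1000100 pc2: +4 =502
r69=1000101 pc3: +8 =510
r70=1000110 pc3: +8 =518
r71=1000111 pc4: +16 =534
r72=1001000 pc2: +4 =538
r73=1001001 pc3: +8 =546
r74=1001010 pc3: +8 =554
r75=1001011 pc4: +16 =570
r76=1001100 pc3: +8 =578
r77=1001101 pc4: +16 =594
r78=1001110 pc4: +16 =610
r79=1001111 pc5: +32 =642
r80=1010000 pc2: +4 =646
r81=1010001 pc3: +8 =654
r82=1010010 pc3: +8 =662
r83=1010011 pc4: +16 =678
r84=1010100 pc3: +8 =686
r85=1010101 pc4: +16 =702
r86=1010110 pc4: +16 =718
r87=1010111 pc5: +32 =750
r88=1011000 pc3: +8 =758
r89=1011001 pc4: +16 =774
r90=1011010 pc4: +16 =790
r91=1011011 pc5: +32 =822
r92=1011100 pc4: +16 =838
r93=1011101 pc5: +32 =870
r94=1011110 pc5: +32 =902
r95=1011111 pc6: +64 =966
r96=1100000 pc2: +4 =970
r97=1100001 pc3: +8 =978
r98=1100010 pc3: +8 =986
r99=1100011 pc4: +16 =1002
r100=1100100 pc3: +8 =1010
r101=1100101 pc4: +16 =1026
r102=1100110 pc4: +16 =1042
r103=1100111 pc5: +32 =1074
r104=1101000 pc3: +8 =1082
r105=1101001 pc4: +16 =1098
r106=1101010 pc4: +16 =1114
r107=1101011 pc5: +32 =1146
r108=1101100 pc4: +16 =1162
r109=1101101 pc5: +32 =1194
r110=1101110 pc5: +32 =1226

Answer: 1226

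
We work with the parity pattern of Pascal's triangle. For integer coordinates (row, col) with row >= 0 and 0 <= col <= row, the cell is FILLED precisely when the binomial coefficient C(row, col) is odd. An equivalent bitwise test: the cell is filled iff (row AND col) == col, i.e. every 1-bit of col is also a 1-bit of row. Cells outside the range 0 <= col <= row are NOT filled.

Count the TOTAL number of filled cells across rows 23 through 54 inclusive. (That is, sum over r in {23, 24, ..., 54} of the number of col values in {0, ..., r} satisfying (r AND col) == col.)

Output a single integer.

r23=10111 pc4: +16 =16
r24=11000 pc2: +4 =20
r25=11001 pc3: +8 =28
r26=11010 pc3: +8 =36
r27=11011 pc4: +16 =52
r28=11100 pc3: +8 =60
r29=11101 pc4: +16 =76
r30=11110 pc4: +16 =92
r31=11111 pc5: +32 =124
r32=100000 pc1: +2 =126
r33=100001 pc2: +4 =130
r34=100010 pc2: +4 =134
r35=100011 pc3: +8 =142
r36=100100 pc2: +4 =146
r37=100101 pc3: +8 =154
r38=100110 pc3: +8 =162
r39=100111 pc4: +16 =178
r40=101000 pc2: +4 =182
r41=101001 pc3: +8 =190
r42=101010 pc3: +8 =198
r43=101011 pc4: +16 =214
r44=101100 pc3: +8 =222
r45=101101 pc4: +16 =238
r46=101110 pc4: +16 =254
r47=101111 pc5: +32 =286
r48=110000 pc2: +4 =290
r49=110001 pc3: +8 =298
r50=110010 pc3: +8 =306
r51=110011 pc4: +16 =322
r52=110100 pc3: +8 =330
r53=110101 pc4: +16 =346
r54=110110 pc4: +16 =362

Answer: 362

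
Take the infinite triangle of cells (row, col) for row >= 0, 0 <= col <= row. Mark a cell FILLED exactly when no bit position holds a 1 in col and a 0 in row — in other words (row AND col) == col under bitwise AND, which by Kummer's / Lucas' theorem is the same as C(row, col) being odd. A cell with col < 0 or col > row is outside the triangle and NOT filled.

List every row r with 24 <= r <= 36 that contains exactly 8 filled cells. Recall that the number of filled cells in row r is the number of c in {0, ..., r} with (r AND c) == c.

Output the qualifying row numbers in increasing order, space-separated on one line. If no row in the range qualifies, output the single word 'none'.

Row r has 2^popcount(r) filled cells, so we need popcount(r) = log2(8) = 3.
Scan r = 24..36 and keep those with exactly 3 one-bits:
r=24=11000 popcount=2 -> skip
r=25=11001 popcount=3 -> KEEP
r=26=11010 popcount=3 -> KEEP
r=27=11011 popcount=4 -> skip
r=28=11100 popcount=3 -> KEEP
r=29=11101 popcount=4 -> skip
r=30=11110 popcount=4 -> skip
r=31=11111 popcount=5 -> skip
r=32=100000 popcount=1 -> skip
r=33=100001 popcount=2 -> skip
r=34=100010 popcount=2 -> skip
r=35=100011 popcount=3 -> KEEP
r=36=100100 popcount=2 -> skip
Kept rows: 25 26 28 35

Answer: 25 26 28 35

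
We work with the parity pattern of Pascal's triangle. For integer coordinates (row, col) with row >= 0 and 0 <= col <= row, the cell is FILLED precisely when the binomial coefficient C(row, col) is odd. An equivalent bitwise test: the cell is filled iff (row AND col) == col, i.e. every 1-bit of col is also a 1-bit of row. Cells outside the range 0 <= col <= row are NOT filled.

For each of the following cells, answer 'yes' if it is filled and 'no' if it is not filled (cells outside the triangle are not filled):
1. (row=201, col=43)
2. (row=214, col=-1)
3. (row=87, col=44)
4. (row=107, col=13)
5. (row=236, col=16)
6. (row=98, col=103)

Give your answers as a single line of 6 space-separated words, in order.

(201,43): row=0b11001001, col=0b101011, row AND col = 0b1001 = 9; 9 != 43 -> empty
(214,-1): col outside [0, 214] -> not filled
(87,44): row=0b1010111, col=0b101100, row AND col = 0b100 = 4; 4 != 44 -> empty
(107,13): row=0b1101011, col=0b1101, row AND col = 0b1001 = 9; 9 != 13 -> empty
(236,16): row=0b11101100, col=0b10000, row AND col = 0b0 = 0; 0 != 16 -> empty
(98,103): col outside [0, 98] -> not filled

Answer: no no no no no no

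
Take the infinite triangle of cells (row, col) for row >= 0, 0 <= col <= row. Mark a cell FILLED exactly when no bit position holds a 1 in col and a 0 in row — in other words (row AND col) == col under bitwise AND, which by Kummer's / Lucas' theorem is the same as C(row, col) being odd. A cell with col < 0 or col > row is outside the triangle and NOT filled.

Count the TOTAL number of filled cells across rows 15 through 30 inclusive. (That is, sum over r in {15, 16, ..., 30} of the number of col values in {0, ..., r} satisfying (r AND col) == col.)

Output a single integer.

r15=1111 pc4: +16 =16
r16=10000 pc1: +2 =18
r17=10001 pc2: +4 =22
r18=10010 pc2: +4 =26
r19=10011 pc3: +8 =34
r20=10100 pc2: +4 =38
r21=10101 pc3: +8 =46
r22=10110 pc3: +8 =54
r23=10111 pc4: +16 =70
r24=11000 pc2: +4 =74
r25=11001 pc3: +8 =82
r26=11010 pc3: +8 =90
r27=11011 pc4: +16 =106
r28=11100 pc3: +8 =114
r29=11101 pc4: +16 =130
r30=11110 pc4: +16 =146

Answer: 146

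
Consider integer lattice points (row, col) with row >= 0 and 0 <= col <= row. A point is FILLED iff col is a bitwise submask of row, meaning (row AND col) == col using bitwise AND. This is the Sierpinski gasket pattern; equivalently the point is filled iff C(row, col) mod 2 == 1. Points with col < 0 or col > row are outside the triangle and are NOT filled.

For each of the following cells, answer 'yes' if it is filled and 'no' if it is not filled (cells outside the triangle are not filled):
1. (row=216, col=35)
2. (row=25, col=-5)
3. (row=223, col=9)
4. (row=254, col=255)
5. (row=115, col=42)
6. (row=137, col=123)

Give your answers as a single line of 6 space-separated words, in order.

(216,35): row=0b11011000, col=0b100011, row AND col = 0b0 = 0; 0 != 35 -> empty
(25,-5): col outside [0, 25] -> not filled
(223,9): row=0b11011111, col=0b1001, row AND col = 0b1001 = 9; 9 == 9 -> filled
(254,255): col outside [0, 254] -> not filled
(115,42): row=0b1110011, col=0b101010, row AND col = 0b100010 = 34; 34 != 42 -> empty
(137,123): row=0b10001001, col=0b1111011, row AND col = 0b1001 = 9; 9 != 123 -> empty

Answer: no no yes no no no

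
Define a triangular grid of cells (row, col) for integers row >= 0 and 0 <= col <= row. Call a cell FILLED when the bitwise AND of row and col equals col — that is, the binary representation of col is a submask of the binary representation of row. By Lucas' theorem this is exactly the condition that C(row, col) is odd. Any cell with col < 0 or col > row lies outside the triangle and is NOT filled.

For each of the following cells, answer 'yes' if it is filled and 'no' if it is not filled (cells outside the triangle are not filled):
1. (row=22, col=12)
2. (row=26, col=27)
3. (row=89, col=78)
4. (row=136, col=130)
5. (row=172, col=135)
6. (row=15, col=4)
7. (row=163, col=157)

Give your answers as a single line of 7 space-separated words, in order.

Answer: no no no no no yes no

Derivation:
(22,12): row=0b10110, col=0b1100, row AND col = 0b100 = 4; 4 != 12 -> empty
(26,27): col outside [0, 26] -> not filled
(89,78): row=0b1011001, col=0b1001110, row AND col = 0b1001000 = 72; 72 != 78 -> empty
(136,130): row=0b10001000, col=0b10000010, row AND col = 0b10000000 = 128; 128 != 130 -> empty
(172,135): row=0b10101100, col=0b10000111, row AND col = 0b10000100 = 132; 132 != 135 -> empty
(15,4): row=0b1111, col=0b100, row AND col = 0b100 = 4; 4 == 4 -> filled
(163,157): row=0b10100011, col=0b10011101, row AND col = 0b10000001 = 129; 129 != 157 -> empty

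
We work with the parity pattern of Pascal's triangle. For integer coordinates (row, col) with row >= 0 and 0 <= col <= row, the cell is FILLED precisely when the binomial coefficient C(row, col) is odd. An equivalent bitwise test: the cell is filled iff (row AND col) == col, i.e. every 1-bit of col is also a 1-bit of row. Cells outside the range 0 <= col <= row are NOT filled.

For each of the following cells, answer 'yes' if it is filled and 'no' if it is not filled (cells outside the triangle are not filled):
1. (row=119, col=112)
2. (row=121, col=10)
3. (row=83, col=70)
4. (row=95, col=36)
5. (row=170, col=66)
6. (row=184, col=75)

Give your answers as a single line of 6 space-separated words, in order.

(119,112): row=0b1110111, col=0b1110000, row AND col = 0b1110000 = 112; 112 == 112 -> filled
(121,10): row=0b1111001, col=0b1010, row AND col = 0b1000 = 8; 8 != 10 -> empty
(83,70): row=0b1010011, col=0b1000110, row AND col = 0b1000010 = 66; 66 != 70 -> empty
(95,36): row=0b1011111, col=0b100100, row AND col = 0b100 = 4; 4 != 36 -> empty
(170,66): row=0b10101010, col=0b1000010, row AND col = 0b10 = 2; 2 != 66 -> empty
(184,75): row=0b10111000, col=0b1001011, row AND col = 0b1000 = 8; 8 != 75 -> empty

Answer: yes no no no no no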